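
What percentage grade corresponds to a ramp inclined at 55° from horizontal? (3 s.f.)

143%

grade % = 100 × tan 55° = 100 × 1.4281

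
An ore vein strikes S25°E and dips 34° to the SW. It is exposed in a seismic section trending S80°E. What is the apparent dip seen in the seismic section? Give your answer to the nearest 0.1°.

28.9°

Angle between strike (S25°E) and section (S80°E): β = 55°.
tan α = tan 34° × sin 55° = 0.6745 × 0.8192 = 0.5525
α = arctan(0.5525) = 28.92°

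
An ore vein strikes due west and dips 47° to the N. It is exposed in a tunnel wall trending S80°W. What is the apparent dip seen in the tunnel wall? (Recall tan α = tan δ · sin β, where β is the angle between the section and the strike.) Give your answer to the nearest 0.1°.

The strike is due west and the section trends S80°W; the acute angle between them is β = 10°.
tan α = tan 47° × sin 10° = 1.0724 × 0.1736 = 0.1862
apparent dip = arctan 0.1862 = 10.55°

10.5°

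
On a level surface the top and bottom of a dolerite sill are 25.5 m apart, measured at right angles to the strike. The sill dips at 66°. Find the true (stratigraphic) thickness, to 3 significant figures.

True thickness t = w · sin(dip) = 25.5 × sin 66°
t = 25.5 × 0.9135 = 23.295 m

23.3 m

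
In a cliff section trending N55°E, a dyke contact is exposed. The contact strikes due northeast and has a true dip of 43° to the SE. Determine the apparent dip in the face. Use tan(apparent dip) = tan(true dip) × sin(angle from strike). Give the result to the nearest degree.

The section lies 10° from the strike.
tan α = tan 43° × sin 10° = 0.9325 × 0.1736 = 0.1619
α = arctan(0.1619) = 9.20°

9°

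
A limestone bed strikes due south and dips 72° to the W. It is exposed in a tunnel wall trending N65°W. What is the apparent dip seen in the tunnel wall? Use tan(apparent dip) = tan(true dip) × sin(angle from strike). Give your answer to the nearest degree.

70°

Angle between strike (due south) and section (N65°W): β = 65°.
tan α = tan 72° × sin 65° = 3.0777 × 0.9063 = 2.7893
apparent dip = arctan 2.7893 = 70.28°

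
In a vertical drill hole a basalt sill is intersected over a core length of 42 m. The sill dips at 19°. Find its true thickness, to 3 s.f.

True thickness t = h · cos(dip) = 42 × cos 19°
t = 42 × 0.9455 = 39.712 m

39.7 m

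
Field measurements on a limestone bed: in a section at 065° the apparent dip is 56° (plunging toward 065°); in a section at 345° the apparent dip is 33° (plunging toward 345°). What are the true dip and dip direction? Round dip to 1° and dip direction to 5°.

true dip 57°, dip direction 050°

Represent each trace as a vector plunging at its apparent dip toward its trend (east-north-up frame): v₁ = (0.507, 0.236, -0.829), v₂ = (-0.217, 0.810, -0.545).
n = v₁ × v₂ = (0.543, 0.456, 0.462) (taken with n_z > 0).
tan δ = √(n_x²+n_y²)/n_z = 0.709/0.462, so δ = 56.9°.
The horizontal component of n points toward azimuth atan2(n_x, n_y) = 50°, the dip direction.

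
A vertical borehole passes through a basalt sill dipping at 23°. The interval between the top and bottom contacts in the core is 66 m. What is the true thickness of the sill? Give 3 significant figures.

60.8 m

True thickness t = h · cos(dip) = 66 × cos 23°
t = 66 × 0.9205 = 60.753 m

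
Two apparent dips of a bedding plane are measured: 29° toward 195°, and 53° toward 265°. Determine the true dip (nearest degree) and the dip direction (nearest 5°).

Each apparent-dip line lies in the plane. As unit vectors (x east, y north, z up), v₁ plunges 29°→195° and v₂ plunges 53°→265°.
Cross product v₁ × v₂ gives the pole to the plane: n ∝ (-0.649, -0.110, 0.495).
tan δ = √(n_x²+n_y²)/n_z = 0.659/0.495, so δ = 53.1°.
Dip direction = atan2(-0.649, -0.110) = 260° (azimuth of n's horizontal projection).

true dip 53°, dip direction 260°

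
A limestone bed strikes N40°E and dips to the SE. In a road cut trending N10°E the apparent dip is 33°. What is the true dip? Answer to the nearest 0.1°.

The section is 30° from the strike.
tan(true dip) = tan 33° / sin 30° = 1.2988
δ = arctan(1.2988) = 52.41°

52.4°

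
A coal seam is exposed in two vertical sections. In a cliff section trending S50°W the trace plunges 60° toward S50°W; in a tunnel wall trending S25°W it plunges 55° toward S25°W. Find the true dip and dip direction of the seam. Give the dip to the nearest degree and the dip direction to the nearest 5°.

true dip 60°, dip direction 240°

The two traces are lines in the plane: v₁ = (sin 230°·cos 60°, cos 230°·cos 60°, −sin 60°), v₂ = (sin 205°·cos 55°, cos 205°·cos 55°, −sin 55°).
The plane normal is n = v₁ × v₂ ∝ (-0.187, -0.104, 0.121).
True dip = arccos(n_z / |n|) = arccos(0.4931) = 60.5°.
Dip direction = azimuth of (n_x, n_y) = atan2(-0.187, -0.104) = 241°.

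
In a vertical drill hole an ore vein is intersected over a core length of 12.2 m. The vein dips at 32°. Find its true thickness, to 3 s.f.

True thickness t = h · cos(dip) = 12.2 × cos 32°
t = 12.2 × 0.8480 = 10.346 m

10.3 m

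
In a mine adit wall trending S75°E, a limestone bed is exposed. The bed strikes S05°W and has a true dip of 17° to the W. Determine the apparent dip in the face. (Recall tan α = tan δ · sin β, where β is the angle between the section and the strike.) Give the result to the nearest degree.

17°

The section lies 80° from the strike.
tan(apparent dip) = tan 17° · sin 80° = 0.3011
apparent dip = arctan 0.3011 = 16.76°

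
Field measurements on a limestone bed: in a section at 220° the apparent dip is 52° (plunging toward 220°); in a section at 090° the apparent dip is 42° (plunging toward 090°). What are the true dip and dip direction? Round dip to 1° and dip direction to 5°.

true dip 69°, dip direction 160°

The two traces are lines in the plane: v₁ = (sin 220°·cos 52°, cos 220°·cos 52°, −sin 52°), v₂ = (sin 90°·cos 42°, cos 90°·cos 42°, −sin 42°).
The plane normal is n = v₁ × v₂ ∝ (0.316, -0.850, 0.350).
True dip = arccos(n_z / |n|) = arccos(0.3604) = 68.9°.
Dip direction = azimuth of (n_x, n_y) = atan2(0.316, -0.850) = 160°.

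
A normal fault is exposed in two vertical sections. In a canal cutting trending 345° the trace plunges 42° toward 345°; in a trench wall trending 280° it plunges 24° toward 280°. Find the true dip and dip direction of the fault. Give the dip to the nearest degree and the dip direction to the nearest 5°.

Each apparent-dip line lies in the plane. As unit vectors (x east, y north, z up), v₁ plunges 42°→345° and v₂ plunges 24°→280°.
n = v₁ × v₂ = (-0.186, 0.524, 0.615) (taken with n_z > 0).
True dip = arccos(n_z / |n|) = arccos(0.7421) = 42.1°.
The horizontal component of n points toward azimuth atan2(n_x, n_y) = 340°, the dip direction.

true dip 42°, dip direction 340°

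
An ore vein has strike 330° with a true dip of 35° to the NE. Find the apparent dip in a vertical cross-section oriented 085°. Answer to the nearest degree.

The section lies 65° from the strike.
tan(apparent dip) = tan 35° · sin 65° = 0.6346
apparent dip = arctan 0.6346 = 32.40°

32°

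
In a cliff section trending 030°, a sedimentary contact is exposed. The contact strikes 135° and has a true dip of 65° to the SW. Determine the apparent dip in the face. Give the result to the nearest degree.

The strike is 135° and the section trends 030°; the acute angle between them is β = 75°.
tan(apparent dip) = tan 65° · sin 75° = 2.0714
apparent dip = arctan 2.0714 = 64.23°

64°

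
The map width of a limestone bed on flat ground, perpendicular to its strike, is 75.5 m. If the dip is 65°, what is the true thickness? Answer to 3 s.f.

True thickness t = w · sin(dip) = 75.5 × sin 65°
t = 75.5 × 0.9063 = 68.426 m

68.4 m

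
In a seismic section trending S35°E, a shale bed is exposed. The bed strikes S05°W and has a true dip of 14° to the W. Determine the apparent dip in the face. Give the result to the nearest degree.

9°

The section lies 40° from the strike.
tan(apparent dip) = tan 14° · sin 40° = 0.1603
apparent dip = arctan 0.1603 = 9.11°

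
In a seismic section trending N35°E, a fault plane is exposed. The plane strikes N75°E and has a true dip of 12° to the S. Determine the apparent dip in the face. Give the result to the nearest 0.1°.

7.8°

The section lies 40° from the strike.
tan(apparent dip) = tan 12° · sin 40° = 0.1366
apparent dip = arctan 0.1366 = 7.78°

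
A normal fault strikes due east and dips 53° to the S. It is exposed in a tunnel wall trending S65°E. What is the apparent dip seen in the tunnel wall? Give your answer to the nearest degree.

The section lies 25° from the strike.
tan(apparent dip) = tan 53° · sin 25° = 0.5608
α = arctan(0.5608) = 29.29°

29°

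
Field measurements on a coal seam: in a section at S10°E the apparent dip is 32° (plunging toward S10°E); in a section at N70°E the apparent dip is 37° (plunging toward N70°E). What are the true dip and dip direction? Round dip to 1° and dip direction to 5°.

true dip 47°, dip direction 115°

Represent each trace as a vector plunging at its apparent dip toward its trend (east-north-up frame): v₁ = (0.147, -0.835, -0.530), v₂ = (0.750, 0.273, -0.602).
The plane normal is n = v₁ × v₂ ∝ (0.647, -0.309, 0.667).
True dip = arccos(n_z / |n|) = arccos(0.6809) = 47.1°.
Dip direction = atan2(0.647, -0.309) = 116° (azimuth of n's horizontal projection).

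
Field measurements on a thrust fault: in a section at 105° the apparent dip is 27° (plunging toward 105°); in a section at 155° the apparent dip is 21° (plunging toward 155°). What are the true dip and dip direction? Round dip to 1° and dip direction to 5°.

Each apparent-dip line lies in the plane. As unit vectors (x east, y north, z up), v₁ plunges 27°→105° and v₂ plunges 21°→155°.
Cross product v₁ × v₂ gives the pole to the plane: n ∝ (0.301, -0.129, 0.637).
tan δ = √(n_x²+n_y²)/n_z = 0.328/0.637, so δ = 27.2°.
The horizontal component of n points toward azimuth atan2(n_x, n_y) = 113°, the dip direction.

true dip 27°, dip direction 115°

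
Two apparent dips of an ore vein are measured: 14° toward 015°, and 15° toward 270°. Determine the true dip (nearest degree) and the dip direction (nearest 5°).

true dip 23°, dip direction 320°

Represent each trace as a vector plunging at its apparent dip toward its trend (east-north-up frame): v₁ = (0.251, 0.937, -0.242), v₂ = (-0.966, -0.000, -0.259).
n = v₁ × v₂ = (-0.243, 0.299, 0.905) (taken with n_z > 0).
tan δ = √(n_x²+n_y²)/n_z = 0.385/0.905, so δ = 23.0°.
Dip direction = atan2(-0.243, 0.299) = 321° (azimuth of n's horizontal projection).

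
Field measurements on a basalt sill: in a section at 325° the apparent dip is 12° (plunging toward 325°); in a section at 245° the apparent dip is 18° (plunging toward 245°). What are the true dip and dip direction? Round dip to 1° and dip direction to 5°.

true dip 20°, dip direction 270°

The two traces are lines in the plane: v₁ = (sin 325°·cos 12°, cos 325°·cos 12°, −sin 12°), v₂ = (sin 245°·cos 18°, cos 245°·cos 18°, −sin 18°).
Cross product v₁ × v₂ gives the pole to the plane: n ∝ (-0.331, 0.006, 0.916).
tan δ = √(n_x²+n_y²)/n_z = 0.331/0.916, so δ = 19.9°.
Dip direction = atan2(-0.331, 0.006) = 271° (azimuth of n's horizontal projection).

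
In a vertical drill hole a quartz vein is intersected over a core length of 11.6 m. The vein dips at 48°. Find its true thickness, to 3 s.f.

True thickness t = h · cos(dip) = 11.6 × cos 48°
t = 11.6 × 0.6691 = 7.762 m

7.76 m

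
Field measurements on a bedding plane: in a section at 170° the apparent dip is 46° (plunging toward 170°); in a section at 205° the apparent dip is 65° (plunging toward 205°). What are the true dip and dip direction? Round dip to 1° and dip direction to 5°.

true dip 68°, dip direction 235°

The two traces are lines in the plane: v₁ = (sin 170°·cos 46°, cos 170°·cos 46°, −sin 46°), v₂ = (sin 205°·cos 65°, cos 205°·cos 65°, −sin 65°).
n = v₁ × v₂ = (-0.344, -0.238, 0.168) (taken with n_z > 0).
Dip δ = arctan(|n_h|/n_z) = arctan(0.419/0.168) = 68.1°.
Dip direction = azimuth of (n_x, n_y) = atan2(-0.344, -0.238) = 235°.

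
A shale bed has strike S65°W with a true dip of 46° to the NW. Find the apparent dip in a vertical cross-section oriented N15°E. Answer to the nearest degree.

The strike is S65°W and the section trends N15°E; the acute angle between them is β = 50°.
tan(apparent dip) = tan 46° · sin 50° = 0.7933
α = arctan(0.7933) = 38.42°

38°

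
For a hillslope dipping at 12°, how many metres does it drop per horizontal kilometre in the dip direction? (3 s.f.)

213 m

drop per km = 1000 × tan 12° = 1000 × 0.2126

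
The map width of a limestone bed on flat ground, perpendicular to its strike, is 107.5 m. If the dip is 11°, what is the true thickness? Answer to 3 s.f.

20.5 m

True thickness t = w · sin(dip) = 107.5 × sin 11°
t = 107.5 × 0.1908 = 20.512 m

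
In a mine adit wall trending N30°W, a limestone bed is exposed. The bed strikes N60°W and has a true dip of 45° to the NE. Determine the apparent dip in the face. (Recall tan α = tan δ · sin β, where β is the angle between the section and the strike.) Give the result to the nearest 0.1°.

26.6°

The section lies 30° from the strike.
tan(apparent dip) = tan 45° · sin 30° = 0.5000
α = arctan(0.5000) = 26.57°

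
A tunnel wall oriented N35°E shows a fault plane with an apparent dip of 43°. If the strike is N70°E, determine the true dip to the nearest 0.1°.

58.4°

The section is 35° from the strike.
tan δ = tan α / sin β = tan 43° / sin 35° = 0.9325 / 0.5736 = 1.6258
δ = arctan(1.6258) = 58.40°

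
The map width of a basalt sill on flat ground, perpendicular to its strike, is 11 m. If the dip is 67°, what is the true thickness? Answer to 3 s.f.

True thickness t = w · sin(dip) = 11 × sin 67°
t = 11 × 0.9205 = 10.126 m

10.1 m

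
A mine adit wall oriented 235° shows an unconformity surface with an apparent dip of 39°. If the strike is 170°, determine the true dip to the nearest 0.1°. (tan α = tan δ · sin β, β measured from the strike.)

41.8°

The section is 65° from the strike.
tan(true dip) = tan 39° / sin 65° = 0.8935
δ = arctan(0.8935) = 41.78°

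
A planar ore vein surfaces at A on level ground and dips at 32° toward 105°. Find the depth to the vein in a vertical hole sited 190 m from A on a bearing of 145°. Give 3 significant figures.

The hole lies 40° from the dip direction, so the down-dip offset is 190 × cos 40° = 145.55 m.
Depth = down-dip offset × tan(dip) = 145.55 × tan 32° = 145.55 × 0.6249
Depth = 90.95 m

90.9 m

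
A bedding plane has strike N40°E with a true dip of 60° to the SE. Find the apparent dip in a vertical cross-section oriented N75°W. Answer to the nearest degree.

58°

The strike is N40°E and the section trends N75°W; the acute angle between them is β = 65°.
tan(apparent dip) = tan 60° · sin 65° = 1.5698
apparent dip = arctan 1.5698 = 57.50°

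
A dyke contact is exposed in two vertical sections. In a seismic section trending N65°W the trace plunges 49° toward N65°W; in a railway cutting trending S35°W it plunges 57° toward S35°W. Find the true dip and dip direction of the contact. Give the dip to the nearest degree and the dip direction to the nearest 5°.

The two traces are lines in the plane: v₁ = (sin 295°·cos 49°, cos 295°·cos 49°, −sin 49°), v₂ = (sin 215°·cos 57°, cos 215°·cos 57°, −sin 57°).
n = v₁ × v₂ = (-0.569, -0.263, 0.352) (taken with n_z > 0).
Dip δ = arctan(|n_h|/n_z) = arctan(0.627/0.352) = 60.7°.
The horizontal component of n points toward azimuth atan2(n_x, n_y) = 245°, the dip direction.

true dip 61°, dip direction 245°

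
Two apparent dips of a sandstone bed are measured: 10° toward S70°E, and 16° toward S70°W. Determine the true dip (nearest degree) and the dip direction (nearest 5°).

The two traces are lines in the plane: v₁ = (sin 110°·cos 10°, cos 110°·cos 10°, −sin 10°), v₂ = (sin 250°·cos 16°, cos 250°·cos 16°, −sin 16°).
The plane normal is n = v₁ × v₂ ∝ (-0.036, -0.412, 0.609).
Dip δ = arctan(|n_h|/n_z) = arctan(0.413/0.609) = 34.2°.
Dip direction = atan2(-0.036, -0.412) = 185° (azimuth of n's horizontal projection).

true dip 34°, dip direction 185°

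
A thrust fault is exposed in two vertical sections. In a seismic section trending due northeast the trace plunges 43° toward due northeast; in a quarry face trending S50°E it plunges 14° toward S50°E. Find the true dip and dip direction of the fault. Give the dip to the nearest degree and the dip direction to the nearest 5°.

true dip 43°, dip direction 055°

Each apparent-dip line lies in the plane. As unit vectors (x east, y north, z up), v₁ plunges 43°→due northeast and v₂ plunges 14°→S50°E.
n = v₁ × v₂ = (0.550, 0.382, 0.707) (taken with n_z > 0).
tan δ = √(n_x²+n_y²)/n_z = 0.670/0.707, so δ = 43.5°.
Dip direction = atan2(0.550, 0.382) = 55° (azimuth of n's horizontal projection).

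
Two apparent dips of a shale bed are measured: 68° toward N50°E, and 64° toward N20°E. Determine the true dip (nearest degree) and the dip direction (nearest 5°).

Represent each trace as a vector plunging at its apparent dip toward its trend (east-north-up frame): v₁ = (0.287, 0.241, -0.927), v₂ = (0.150, 0.412, -0.899).
The plane normal is n = v₁ × v₂ ∝ (0.166, 0.119, 0.082).
tan δ = √(n_x²+n_y²)/n_z = 0.204/0.082, so δ = 68.1°.
The horizontal component of n points toward azimuth atan2(n_x, n_y) = 54°, the dip direction.

true dip 68°, dip direction 055°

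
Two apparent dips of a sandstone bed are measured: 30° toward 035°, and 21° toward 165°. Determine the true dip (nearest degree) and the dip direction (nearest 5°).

true dip 49°, dip direction 095°

The two traces are lines in the plane: v₁ = (sin 35°·cos 30°, cos 35°·cos 30°, −sin 30°), v₂ = (sin 165°·cos 21°, cos 165°·cos 21°, −sin 21°).
The plane normal is n = v₁ × v₂ ∝ (0.705, -0.057, 0.619).
True dip = arccos(n_z / |n|) = arccos(0.6587) = 48.8°.
Dip direction = atan2(0.705, -0.057) = 95° (azimuth of n's horizontal projection).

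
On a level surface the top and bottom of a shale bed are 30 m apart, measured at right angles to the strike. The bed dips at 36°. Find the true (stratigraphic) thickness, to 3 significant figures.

17.6 m

True thickness t = w · sin(dip) = 30 × sin 36°
t = 30 × 0.5878 = 17.634 m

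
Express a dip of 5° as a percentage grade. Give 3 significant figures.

8.75%

grade % = 100 × tan 5° = 100 × 0.0875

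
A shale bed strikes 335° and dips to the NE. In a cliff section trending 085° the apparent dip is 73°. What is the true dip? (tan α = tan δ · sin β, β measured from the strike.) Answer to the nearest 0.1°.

74.0°

β = acute angle between strike 335° and section 085° = 70°.
tan(true dip) = tan 73° / sin 70° = 3.4808
true dip = arctan 3.4808 = 73.97°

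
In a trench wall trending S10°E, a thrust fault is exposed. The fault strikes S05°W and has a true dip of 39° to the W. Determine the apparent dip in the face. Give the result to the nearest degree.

12°

The section lies 15° from the strike.
tan(apparent dip) = tan 39° · sin 15° = 0.2096
apparent dip = arctan 0.2096 = 11.84°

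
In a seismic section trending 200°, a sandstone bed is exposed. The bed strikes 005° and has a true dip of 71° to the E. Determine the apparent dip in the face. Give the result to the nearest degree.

The section lies 15° from the strike.
tan(apparent dip) = tan 71° · sin 15° = 0.7517
apparent dip = arctan 0.7517 = 36.93°

37°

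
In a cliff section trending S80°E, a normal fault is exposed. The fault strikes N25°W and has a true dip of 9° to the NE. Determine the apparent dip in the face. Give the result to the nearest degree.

7°

The strike is N25°W and the section trends S80°E; the acute angle between them is β = 55°.
tan α = tan 9° × sin 55° = 0.1584 × 0.8192 = 0.1297
α = arctan(0.1297) = 7.39°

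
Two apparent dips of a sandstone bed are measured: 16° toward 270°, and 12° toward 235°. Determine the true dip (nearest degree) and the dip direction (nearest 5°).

Each apparent-dip line lies in the plane. As unit vectors (x east, y north, z up), v₁ plunges 16°→270° and v₂ plunges 12°→235°.
n = v₁ × v₂ = (-0.155, 0.021, 0.539) (taken with n_z > 0).
True dip = arccos(n_z / |n|) = arccos(0.9606) = 16.1°.
Dip direction = atan2(-0.155, 0.021) = 278° (azimuth of n's horizontal projection).

true dip 16°, dip direction 280°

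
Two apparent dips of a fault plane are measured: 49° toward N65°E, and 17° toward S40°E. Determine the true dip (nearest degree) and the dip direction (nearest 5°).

Each apparent-dip line lies in the plane. As unit vectors (x east, y north, z up), v₁ plunges 49°→N65°E and v₂ plunges 17°→S40°E.
Cross product v₁ × v₂ gives the pole to the plane: n ∝ (0.634, 0.290, 0.606).
Dip δ = arctan(|n_h|/n_z) = arctan(0.697/0.606) = 49.0°.
Dip direction = azimuth of (n_x, n_y) = atan2(0.634, 0.290) = 65°.

true dip 49°, dip direction 065°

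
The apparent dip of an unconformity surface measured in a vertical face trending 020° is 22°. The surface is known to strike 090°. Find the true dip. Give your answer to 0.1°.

The section is 70° from the strike.
tan δ = tan α / sin β = tan 22° / sin 70° = 0.4040 / 0.9397 = 0.4300
true dip = arctan 0.4300 = 23.27°

23.3°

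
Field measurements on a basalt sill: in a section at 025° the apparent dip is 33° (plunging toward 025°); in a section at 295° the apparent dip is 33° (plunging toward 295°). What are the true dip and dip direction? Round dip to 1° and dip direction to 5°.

true dip 43°, dip direction 340°

The two traces are lines in the plane: v₁ = (sin 25°·cos 33°, cos 25°·cos 33°, −sin 33°), v₂ = (sin 295°·cos 33°, cos 295°·cos 33°, −sin 33°).
The plane normal is n = v₁ × v₂ ∝ (-0.221, 0.607, 0.703).
Dip δ = arctan(|n_h|/n_z) = arctan(0.646/0.703) = 42.6°.
Dip direction = azimuth of (n_x, n_y) = atan2(-0.221, 0.607) = 340°.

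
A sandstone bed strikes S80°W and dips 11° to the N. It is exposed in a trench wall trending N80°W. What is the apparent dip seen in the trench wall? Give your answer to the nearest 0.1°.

The strike is S80°W and the section trends N80°W; the acute angle between them is β = 20°.
tan(apparent dip) = tan 11° · sin 20° = 0.0665
apparent dip = arctan 0.0665 = 3.80°

3.8°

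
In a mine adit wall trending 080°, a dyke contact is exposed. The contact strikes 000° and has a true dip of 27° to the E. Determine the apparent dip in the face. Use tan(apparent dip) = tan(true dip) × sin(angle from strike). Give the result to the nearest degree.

27°

The strike is 000° and the section trends 080°; the acute angle between them is β = 80°.
tan α = tan 27° × sin 80° = 0.5095 × 0.9848 = 0.5018
apparent dip = arctan 0.5018 = 26.65°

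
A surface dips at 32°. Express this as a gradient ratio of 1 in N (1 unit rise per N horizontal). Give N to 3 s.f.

1 : N means tan θ = 1/N, so N = 1/tan 32° = 1/0.6249

1 in 1.60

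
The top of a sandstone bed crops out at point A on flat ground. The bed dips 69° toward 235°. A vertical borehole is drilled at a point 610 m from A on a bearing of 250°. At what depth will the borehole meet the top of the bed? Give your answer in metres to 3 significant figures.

1530 m

The hole lies 15° from the dip direction, so the down-dip offset is 610 × cos 15° = 589.21 m.
Depth = down-dip offset × tan(dip) = 589.21 × tan 69° = 589.21 × 2.6051
Depth = 1534.96 m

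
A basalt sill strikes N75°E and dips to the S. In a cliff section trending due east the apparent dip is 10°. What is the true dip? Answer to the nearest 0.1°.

34.3°

β = acute angle between strike N75°E and section due east = 15°.
tan(true dip) = tan 10° / sin 15° = 0.6813
δ = arctan(0.6813) = 34.27°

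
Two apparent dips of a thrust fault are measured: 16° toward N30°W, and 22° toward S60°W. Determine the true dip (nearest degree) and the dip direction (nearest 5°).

true dip 26°, dip direction 275°

Represent each trace as a vector plunging at its apparent dip toward its trend (east-north-up frame): v₁ = (-0.481, 0.832, -0.276), v₂ = (-0.803, -0.464, -0.375).
n = v₁ × v₂ = (-0.440, 0.041, 0.891) (taken with n_z > 0).
Dip δ = arctan(|n_h|/n_z) = arctan(0.442/0.891) = 26.4°.
Dip direction = atan2(-0.440, 0.041) = 275° (azimuth of n's horizontal projection).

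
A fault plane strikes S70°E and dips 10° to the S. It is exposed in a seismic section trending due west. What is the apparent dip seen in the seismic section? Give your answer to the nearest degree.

3°

The section lies 20° from the strike.
tan(apparent dip) = tan 10° · sin 20° = 0.0603
apparent dip = arctan 0.0603 = 3.45°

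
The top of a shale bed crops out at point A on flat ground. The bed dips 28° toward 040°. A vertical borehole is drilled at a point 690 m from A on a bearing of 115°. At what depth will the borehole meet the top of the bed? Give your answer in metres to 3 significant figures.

95.0 m

The hole lies 75° from the dip direction, so the down-dip offset is 690 × cos 75° = 178.59 m.
Depth = down-dip offset × tan(dip) = 178.59 × tan 28° = 178.59 × 0.5317
Depth = 94.96 m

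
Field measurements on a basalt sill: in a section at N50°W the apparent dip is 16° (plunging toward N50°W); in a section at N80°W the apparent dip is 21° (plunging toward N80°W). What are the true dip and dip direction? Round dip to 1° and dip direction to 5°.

The two traces are lines in the plane: v₁ = (sin 310°·cos 16°, cos 310°·cos 16°, −sin 16°), v₂ = (sin 280°·cos 21°, cos 280°·cos 21°, −sin 21°).
Cross product v₁ × v₂ gives the pole to the plane: n ∝ (-0.177, -0.010, 0.449).
tan δ = √(n_x²+n_y²)/n_z = 0.177/0.449, so δ = 21.5°.
Dip direction = atan2(-0.177, -0.010) = 267° (azimuth of n's horizontal projection).

true dip 22°, dip direction 265°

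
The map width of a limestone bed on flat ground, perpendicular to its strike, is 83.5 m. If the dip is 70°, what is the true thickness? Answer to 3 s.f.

78.5 m

True thickness t = w · sin(dip) = 83.5 × sin 70°
t = 83.5 × 0.9397 = 78.464 m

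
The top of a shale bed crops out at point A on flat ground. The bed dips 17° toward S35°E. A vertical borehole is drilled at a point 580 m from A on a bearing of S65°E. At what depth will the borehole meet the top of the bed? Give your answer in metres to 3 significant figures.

154 m

The hole lies 30° from the dip direction, so the down-dip offset is 580 × cos 30° = 502.29 m.
Depth = down-dip offset × tan(dip) = 502.29 × tan 17° = 502.29 × 0.3057
Depth = 153.57 m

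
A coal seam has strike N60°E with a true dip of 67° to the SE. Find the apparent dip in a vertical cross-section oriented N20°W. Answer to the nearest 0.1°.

The section lies 80° from the strike.
tan(apparent dip) = tan 67° · sin 80° = 2.3201
α = arctan(2.3201) = 66.68°

66.7°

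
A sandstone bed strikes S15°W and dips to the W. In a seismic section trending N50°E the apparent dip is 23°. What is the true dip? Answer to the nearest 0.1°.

β = acute angle between strike S15°W and section N50°E = 35°.
tan(true dip) = tan 23° / sin 35° = 0.7400
δ = arctan(0.7400) = 36.50°

36.5°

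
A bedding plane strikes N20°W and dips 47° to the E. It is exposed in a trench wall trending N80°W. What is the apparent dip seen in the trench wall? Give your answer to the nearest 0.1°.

Angle between strike (N20°W) and section (N80°W): β = 60°.
tan(apparent dip) = tan 47° · sin 60° = 0.9287
apparent dip = arctan 0.9287 = 42.88°

42.9°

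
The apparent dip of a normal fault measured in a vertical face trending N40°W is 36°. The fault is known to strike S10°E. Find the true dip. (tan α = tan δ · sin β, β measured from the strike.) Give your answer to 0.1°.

β = acute angle between strike S10°E and section N40°W = 30°.
tan(true dip) = tan 36° / sin 30° = 1.4531
true dip = arctan 1.4531 = 55.46°

55.5°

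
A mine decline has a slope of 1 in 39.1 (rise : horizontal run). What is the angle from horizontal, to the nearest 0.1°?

1.5°

tan θ = 1/39.1 = 0.0256
θ = arctan(0.0256) = 1.47°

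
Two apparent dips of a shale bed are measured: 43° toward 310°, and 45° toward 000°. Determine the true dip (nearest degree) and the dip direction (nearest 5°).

The two traces are lines in the plane: v₁ = (sin 310°·cos 43°, cos 310°·cos 43°, −sin 43°), v₂ = (sin 0°·cos 45°, cos 0°·cos 45°, −sin 45°).
Cross product v₁ × v₂ gives the pole to the plane: n ∝ (-0.150, 0.396, 0.396).
Dip δ = arctan(|n_h|/n_z) = arctan(0.424/0.396) = 46.9°.
Dip direction = azimuth of (n_x, n_y) = atan2(-0.150, 0.396) = 339°.

true dip 47°, dip direction 340°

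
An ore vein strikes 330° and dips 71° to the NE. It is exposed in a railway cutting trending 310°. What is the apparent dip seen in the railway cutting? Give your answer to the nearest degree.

45°

The strike is 330° and the section trends 310°; the acute angle between them is β = 20°.
tan(apparent dip) = tan 71° · sin 20° = 0.9933
α = arctan(0.9933) = 44.81°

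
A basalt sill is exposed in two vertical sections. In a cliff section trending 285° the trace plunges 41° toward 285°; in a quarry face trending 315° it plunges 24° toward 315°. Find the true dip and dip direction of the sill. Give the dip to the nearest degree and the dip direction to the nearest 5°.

The two traces are lines in the plane: v₁ = (sin 285°·cos 41°, cos 285°·cos 41°, −sin 41°), v₂ = (sin 315°·cos 24°, cos 315°·cos 24°, −sin 24°).
The plane normal is n = v₁ × v₂ ∝ (-0.344, -0.127, 0.345).
tan δ = √(n_x²+n_y²)/n_z = 0.367/0.345, so δ = 46.8°.
Dip direction = azimuth of (n_x, n_y) = atan2(-0.344, -0.127) = 250°.

true dip 47°, dip direction 250°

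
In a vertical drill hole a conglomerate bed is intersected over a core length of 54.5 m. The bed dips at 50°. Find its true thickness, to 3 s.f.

True thickness t = h · cos(dip) = 54.5 × cos 50°
t = 54.5 × 0.6428 = 35.032 m

35.0 m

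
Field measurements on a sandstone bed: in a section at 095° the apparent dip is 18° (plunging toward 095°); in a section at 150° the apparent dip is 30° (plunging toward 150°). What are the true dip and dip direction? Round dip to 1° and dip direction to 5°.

The two traces are lines in the plane: v₁ = (sin 95°·cos 18°, cos 95°·cos 18°, −sin 18°), v₂ = (sin 150°·cos 30°, cos 150°·cos 30°, −sin 30°).
Cross product v₁ × v₂ gives the pole to the plane: n ∝ (0.190, -0.340, 0.675).
tan δ = √(n_x²+n_y²)/n_z = 0.390/0.675, so δ = 30.0°.
Dip direction = atan2(0.190, -0.340) = 151° (azimuth of n's horizontal projection).

true dip 30°, dip direction 150°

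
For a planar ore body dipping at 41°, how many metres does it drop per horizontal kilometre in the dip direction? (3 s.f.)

drop per km = 1000 × tan 41° = 1000 × 0.8693

869 m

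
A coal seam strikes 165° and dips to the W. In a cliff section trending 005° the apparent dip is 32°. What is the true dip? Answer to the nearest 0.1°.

61.3°

The section is 20° from the strike.
tan(true dip) = tan 32° / sin 20° = 1.8270
true dip = arctan 1.8270 = 61.31°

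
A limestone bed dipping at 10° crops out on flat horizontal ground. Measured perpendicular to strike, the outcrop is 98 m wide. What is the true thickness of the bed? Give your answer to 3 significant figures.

17.0 m

True thickness t = w · sin(dip) = 98 × sin 10°
t = 98 × 0.1736 = 17.018 m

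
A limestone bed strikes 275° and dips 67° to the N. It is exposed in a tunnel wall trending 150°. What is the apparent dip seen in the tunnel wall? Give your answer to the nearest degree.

63°

The strike is 275° and the section trends 150°; the acute angle between them is β = 55°.
tan(apparent dip) = tan 67° · sin 55° = 1.9298
apparent dip = arctan 1.9298 = 62.61°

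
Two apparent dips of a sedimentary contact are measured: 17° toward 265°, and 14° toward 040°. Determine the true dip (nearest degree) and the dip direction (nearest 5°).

true dip 36°, dip direction 330°

Each apparent-dip line lies in the plane. As unit vectors (x east, y north, z up), v₁ plunges 17°→265° and v₂ plunges 14°→040°.
n = v₁ × v₂ = (-0.237, 0.413, 0.656) (taken with n_z > 0).
Dip δ = arctan(|n_h|/n_z) = arctan(0.476/0.656) = 36.0°.
Dip direction = atan2(-0.237, 0.413) = 330° (azimuth of n's horizontal projection).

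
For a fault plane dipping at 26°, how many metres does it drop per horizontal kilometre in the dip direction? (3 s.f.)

drop per km = 1000 × tan 26° = 1000 × 0.4877

488 m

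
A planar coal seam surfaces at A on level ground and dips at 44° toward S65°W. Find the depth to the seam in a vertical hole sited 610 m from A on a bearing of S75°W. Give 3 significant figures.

The hole lies 10° from the dip direction, so the down-dip offset is 610 × cos 10° = 600.73 m.
Depth = down-dip offset × tan(dip) = 600.73 × tan 44° = 600.73 × 0.9657
Depth = 580.12 m

580 m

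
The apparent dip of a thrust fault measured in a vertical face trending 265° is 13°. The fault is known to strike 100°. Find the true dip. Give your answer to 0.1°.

41.7°

β = acute angle between strike 100° and section 265° = 15°.
tan(true dip) = tan 13° / sin 15° = 0.8920
true dip = arctan 0.8920 = 41.73°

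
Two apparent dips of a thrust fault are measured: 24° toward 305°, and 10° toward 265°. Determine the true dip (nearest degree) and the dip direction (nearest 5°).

true dip 27°, dip direction 335°

Each apparent-dip line lies in the plane. As unit vectors (x east, y north, z up), v₁ plunges 24°→305° and v₂ plunges 10°→265°.
n = v₁ × v₂ = (-0.126, 0.269, 0.578) (taken with n_z > 0).
tan δ = √(n_x²+n_y²)/n_z = 0.297/0.578, so δ = 27.2°.
Dip direction = atan2(-0.126, 0.269) = 335° (azimuth of n's horizontal projection).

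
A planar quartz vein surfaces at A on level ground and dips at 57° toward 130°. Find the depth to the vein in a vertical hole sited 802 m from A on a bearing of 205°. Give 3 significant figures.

The hole lies 75° from the dip direction, so the down-dip offset is 802 × cos 75° = 207.57 m.
Depth = down-dip offset × tan(dip) = 207.57 × tan 57° = 207.57 × 1.5399
Depth = 319.63 m

320 m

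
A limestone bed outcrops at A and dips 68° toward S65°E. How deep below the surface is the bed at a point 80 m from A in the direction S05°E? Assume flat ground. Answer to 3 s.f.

The hole lies 60° from the dip direction, so the down-dip offset is 80 × cos 60° = 40.00 m.
Depth = down-dip offset × tan(dip) = 40.00 × tan 68° = 40.00 × 2.4751
Depth = 99.00 m

99.0 m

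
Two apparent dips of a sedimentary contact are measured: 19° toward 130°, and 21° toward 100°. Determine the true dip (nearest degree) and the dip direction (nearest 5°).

The two traces are lines in the plane: v₁ = (sin 130°·cos 19°, cos 130°·cos 19°, −sin 19°), v₂ = (sin 100°·cos 21°, cos 100°·cos 21°, −sin 21°).
Cross product v₁ × v₂ gives the pole to the plane: n ∝ (0.165, -0.040, 0.441).
Dip δ = arctan(|n_h|/n_z) = arctan(0.170/0.441) = 21.0°.
Dip direction = atan2(0.165, -0.040) = 104° (azimuth of n's horizontal projection).

true dip 21°, dip direction 105°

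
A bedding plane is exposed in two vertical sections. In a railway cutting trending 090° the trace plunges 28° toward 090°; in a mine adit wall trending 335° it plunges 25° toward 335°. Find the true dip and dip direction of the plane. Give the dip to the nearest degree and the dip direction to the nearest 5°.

Represent each trace as a vector plunging at its apparent dip toward its trend (east-north-up frame): v₁ = (0.883, 0.000, -0.469), v₂ = (-0.383, 0.821, -0.423).
n = v₁ × v₂ = (0.386, 0.553, 0.725) (taken with n_z > 0).
True dip = arccos(n_z / |n|) = arccos(0.7324) = 42.9°.
Dip direction = azimuth of (n_x, n_y) = atan2(0.386, 0.553) = 35°.

true dip 43°, dip direction 035°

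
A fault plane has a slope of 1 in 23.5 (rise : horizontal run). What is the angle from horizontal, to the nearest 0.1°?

2.4°

tan θ = 1/23.5 = 0.0426
θ = arctan(0.0426) = 2.44°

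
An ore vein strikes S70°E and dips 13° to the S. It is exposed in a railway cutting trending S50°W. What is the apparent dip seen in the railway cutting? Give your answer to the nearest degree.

The section lies 60° from the strike.
tan α = tan 13° × sin 60° = 0.2309 × 0.8660 = 0.1999
apparent dip = arctan 0.1999 = 11.31°

11°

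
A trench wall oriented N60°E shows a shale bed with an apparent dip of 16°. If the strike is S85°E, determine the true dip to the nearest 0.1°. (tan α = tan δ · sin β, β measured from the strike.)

β = acute angle between strike S85°E and section N60°E = 35°.
tan(true dip) = tan 16° / sin 35° = 0.4999
δ = arctan(0.4999) = 26.56°

26.6°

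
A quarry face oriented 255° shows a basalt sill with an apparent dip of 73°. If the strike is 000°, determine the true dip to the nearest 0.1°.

73.5°

β = acute angle between strike 000° and section 255° = 75°.
tan(true dip) = tan 73° / sin 75° = 3.3862
δ = arctan(3.3862) = 73.55°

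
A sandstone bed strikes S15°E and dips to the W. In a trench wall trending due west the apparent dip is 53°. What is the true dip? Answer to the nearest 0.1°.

53.9°

β = acute angle between strike S15°E and section due west = 75°.
tan δ = tan α / sin β = tan 53° / sin 75° = 1.3270 / 0.9659 = 1.3739
true dip = arctan 1.3739 = 53.95°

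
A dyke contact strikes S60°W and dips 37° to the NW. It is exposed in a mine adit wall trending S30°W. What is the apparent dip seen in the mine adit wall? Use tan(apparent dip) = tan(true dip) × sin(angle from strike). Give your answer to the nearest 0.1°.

The strike is S60°W and the section trends S30°W; the acute angle between them is β = 30°.
tan α = tan 37° × sin 30° = 0.7536 × 0.5000 = 0.3768
apparent dip = arctan 0.3768 = 20.65°

20.6°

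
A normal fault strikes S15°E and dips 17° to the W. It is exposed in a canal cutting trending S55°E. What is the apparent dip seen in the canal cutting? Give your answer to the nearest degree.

The section lies 40° from the strike.
tan α = tan 17° × sin 40° = 0.3057 × 0.6428 = 0.1965
apparent dip = arctan 0.1965 = 11.12°

11°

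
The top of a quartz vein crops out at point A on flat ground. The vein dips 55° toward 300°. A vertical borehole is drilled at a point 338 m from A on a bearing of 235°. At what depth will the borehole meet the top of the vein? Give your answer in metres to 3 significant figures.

204 m

The hole lies 65° from the dip direction, so the down-dip offset is 338 × cos 65° = 142.84 m.
Depth = down-dip offset × tan(dip) = 142.84 × tan 55° = 142.84 × 1.4281
Depth = 204.00 m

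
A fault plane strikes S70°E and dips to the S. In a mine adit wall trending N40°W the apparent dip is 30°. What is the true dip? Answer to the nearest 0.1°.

49.1°

β = acute angle between strike S70°E and section N40°W = 30°.
tan δ = tan α / sin β = tan 30° / sin 30° = 0.5774 / 0.5000 = 1.1547
true dip = arctan 1.1547 = 49.11°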